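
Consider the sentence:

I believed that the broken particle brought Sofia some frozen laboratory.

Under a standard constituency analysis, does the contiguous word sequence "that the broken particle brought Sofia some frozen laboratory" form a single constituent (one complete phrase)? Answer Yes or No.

"that the broken particle brought Sofia some frozen laboratory" is exactly the subordinate clause [SBAR that the broken particle brought Sofia some frozen laboratory], a complete constituent.

Yes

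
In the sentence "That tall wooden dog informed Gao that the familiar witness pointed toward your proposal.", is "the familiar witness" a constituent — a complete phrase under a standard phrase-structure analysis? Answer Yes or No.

Yes

The sequence corresponds to a single NP node — the noun phrase "the familiar witness".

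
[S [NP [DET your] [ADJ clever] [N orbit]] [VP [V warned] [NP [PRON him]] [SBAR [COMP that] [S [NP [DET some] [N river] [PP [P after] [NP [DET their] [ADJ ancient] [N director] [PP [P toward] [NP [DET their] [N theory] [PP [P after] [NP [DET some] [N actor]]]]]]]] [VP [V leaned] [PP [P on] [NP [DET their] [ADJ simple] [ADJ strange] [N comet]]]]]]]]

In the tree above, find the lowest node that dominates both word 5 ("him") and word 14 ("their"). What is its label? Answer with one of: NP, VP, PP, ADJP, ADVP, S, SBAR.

Both words fall inside [VP warned him that some river after their ancient director toward their theory after some actor leaned on their simple strange comet] (words 4–24), and no smaller constituent contains them both. Label: VP.

VP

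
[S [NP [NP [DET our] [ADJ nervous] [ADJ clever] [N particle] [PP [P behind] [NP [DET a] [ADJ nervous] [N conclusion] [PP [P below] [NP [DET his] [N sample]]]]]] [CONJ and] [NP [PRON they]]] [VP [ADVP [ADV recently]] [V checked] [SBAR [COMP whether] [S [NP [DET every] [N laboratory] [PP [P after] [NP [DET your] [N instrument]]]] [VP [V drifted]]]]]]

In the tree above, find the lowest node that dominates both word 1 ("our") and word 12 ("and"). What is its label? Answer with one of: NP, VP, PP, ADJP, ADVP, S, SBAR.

NP

Both words fall inside [NP our nervous clever particle behind a nervous conclusion below his sample and they] (words 1–13), and no smaller constituent contains them both. Label: NP.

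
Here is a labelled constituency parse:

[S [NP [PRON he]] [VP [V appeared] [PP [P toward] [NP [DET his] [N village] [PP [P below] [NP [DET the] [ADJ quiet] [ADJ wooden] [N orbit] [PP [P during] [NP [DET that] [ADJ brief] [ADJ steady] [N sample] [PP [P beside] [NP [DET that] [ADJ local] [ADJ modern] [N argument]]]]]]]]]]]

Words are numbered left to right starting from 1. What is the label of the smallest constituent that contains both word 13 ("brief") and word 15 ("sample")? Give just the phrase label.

The smallest bracket enclosing both words is [NP that brief steady sample beside that local modern argument], so the label is NP.

NP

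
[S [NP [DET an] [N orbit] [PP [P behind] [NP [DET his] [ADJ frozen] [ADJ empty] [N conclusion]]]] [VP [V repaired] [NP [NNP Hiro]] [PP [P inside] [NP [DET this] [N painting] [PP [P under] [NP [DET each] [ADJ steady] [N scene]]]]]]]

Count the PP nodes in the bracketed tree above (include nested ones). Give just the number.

3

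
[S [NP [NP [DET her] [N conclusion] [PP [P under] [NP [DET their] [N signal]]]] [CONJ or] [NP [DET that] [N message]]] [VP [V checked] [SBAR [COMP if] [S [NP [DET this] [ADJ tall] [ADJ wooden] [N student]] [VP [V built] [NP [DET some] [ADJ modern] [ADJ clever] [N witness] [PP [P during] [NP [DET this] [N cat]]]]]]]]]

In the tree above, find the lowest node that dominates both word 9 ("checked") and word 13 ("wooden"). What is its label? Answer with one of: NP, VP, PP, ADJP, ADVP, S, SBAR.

VP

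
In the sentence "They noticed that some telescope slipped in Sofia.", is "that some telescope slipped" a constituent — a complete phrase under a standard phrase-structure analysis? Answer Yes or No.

No

"that" belongs to the complementizer "that" while "slipped" belongs to the clause "some telescope slipped in Sofia"; a span that runs across that boundary is not a single phrase.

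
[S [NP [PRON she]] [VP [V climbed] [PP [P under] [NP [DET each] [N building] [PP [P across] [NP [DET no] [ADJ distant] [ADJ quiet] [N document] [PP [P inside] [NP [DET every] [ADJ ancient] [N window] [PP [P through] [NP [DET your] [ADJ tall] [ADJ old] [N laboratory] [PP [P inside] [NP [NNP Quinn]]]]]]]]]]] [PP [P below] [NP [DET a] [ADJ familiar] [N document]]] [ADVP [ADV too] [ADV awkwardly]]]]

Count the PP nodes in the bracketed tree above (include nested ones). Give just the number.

6

Scanning left to right, an opening `[PP` appears at word positions 3, 6, 11, 15, 20, 22 — 6 in total.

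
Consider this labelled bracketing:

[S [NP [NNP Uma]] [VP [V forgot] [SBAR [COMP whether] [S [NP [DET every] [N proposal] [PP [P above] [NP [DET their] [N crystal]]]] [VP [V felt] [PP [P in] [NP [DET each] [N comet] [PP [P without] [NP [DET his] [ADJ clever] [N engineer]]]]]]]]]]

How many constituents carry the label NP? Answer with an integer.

5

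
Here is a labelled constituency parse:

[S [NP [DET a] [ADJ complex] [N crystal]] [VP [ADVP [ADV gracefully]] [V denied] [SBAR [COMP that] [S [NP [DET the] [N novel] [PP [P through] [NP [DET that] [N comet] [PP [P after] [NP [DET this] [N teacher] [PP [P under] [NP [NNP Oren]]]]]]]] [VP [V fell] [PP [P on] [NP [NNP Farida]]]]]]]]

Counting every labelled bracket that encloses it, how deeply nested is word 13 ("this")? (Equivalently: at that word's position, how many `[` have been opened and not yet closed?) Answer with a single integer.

The word sits inside DET, which is inside NP, inside PP, inside NP, inside PP, inside NP, inside S, inside SBAR, inside VP, inside S — 10 brackets in all.

10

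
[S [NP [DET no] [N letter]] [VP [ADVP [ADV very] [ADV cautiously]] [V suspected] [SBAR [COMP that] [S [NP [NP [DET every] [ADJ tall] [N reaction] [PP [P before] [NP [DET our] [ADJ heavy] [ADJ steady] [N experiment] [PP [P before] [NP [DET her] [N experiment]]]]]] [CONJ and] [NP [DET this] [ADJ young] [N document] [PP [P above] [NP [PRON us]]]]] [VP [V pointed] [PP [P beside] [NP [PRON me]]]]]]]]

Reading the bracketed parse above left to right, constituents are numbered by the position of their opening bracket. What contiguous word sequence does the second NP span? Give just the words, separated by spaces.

The NP opening brackets appear, in order, over: "no letter"; "every tall reaction before our heavy steady experiment before her experiment and this young document above us"; "every tall reaction before our heavy steady experiment before her experiment"; "our heavy steady experiment before her experiment"; "her experiment"; "this young document above us"; "us"; "me". The second one spans "every tall reaction before our heavy steady experiment before her experiment and this young document above us".

every tall reaction before our heavy steady experiment before her experiment and this young document above us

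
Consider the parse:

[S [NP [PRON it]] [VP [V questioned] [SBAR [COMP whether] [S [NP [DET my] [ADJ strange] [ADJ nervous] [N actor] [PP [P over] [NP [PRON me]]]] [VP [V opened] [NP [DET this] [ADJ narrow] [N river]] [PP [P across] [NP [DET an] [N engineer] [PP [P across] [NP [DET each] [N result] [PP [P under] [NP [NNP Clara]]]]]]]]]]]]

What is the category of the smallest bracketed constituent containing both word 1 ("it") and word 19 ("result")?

S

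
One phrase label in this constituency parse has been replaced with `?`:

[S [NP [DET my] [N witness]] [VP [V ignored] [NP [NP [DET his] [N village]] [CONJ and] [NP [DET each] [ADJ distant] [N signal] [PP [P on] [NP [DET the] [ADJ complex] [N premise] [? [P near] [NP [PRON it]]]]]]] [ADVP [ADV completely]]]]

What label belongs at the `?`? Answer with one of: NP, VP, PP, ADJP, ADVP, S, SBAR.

PP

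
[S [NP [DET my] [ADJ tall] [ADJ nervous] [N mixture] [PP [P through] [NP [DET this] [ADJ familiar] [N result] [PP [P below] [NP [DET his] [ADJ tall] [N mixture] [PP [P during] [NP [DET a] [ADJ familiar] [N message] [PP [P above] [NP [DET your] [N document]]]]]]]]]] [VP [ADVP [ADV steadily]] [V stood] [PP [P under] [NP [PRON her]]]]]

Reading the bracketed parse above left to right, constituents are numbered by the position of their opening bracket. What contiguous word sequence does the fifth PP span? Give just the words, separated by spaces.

Opening `[PP` markers occur at word positions 5, 9, 13, 17, 22; the fifth of these opens the constituent [PP under her].

under her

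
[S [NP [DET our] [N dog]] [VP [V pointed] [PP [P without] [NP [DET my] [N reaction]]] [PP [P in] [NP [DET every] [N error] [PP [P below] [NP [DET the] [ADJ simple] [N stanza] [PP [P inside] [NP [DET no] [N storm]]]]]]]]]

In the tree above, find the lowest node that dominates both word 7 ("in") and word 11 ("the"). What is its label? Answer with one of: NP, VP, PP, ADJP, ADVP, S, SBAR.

Both words fall inside [PP in every error below the simple stanza inside no storm] (words 7–16), and no smaller constituent contains them both. Label: PP.

PP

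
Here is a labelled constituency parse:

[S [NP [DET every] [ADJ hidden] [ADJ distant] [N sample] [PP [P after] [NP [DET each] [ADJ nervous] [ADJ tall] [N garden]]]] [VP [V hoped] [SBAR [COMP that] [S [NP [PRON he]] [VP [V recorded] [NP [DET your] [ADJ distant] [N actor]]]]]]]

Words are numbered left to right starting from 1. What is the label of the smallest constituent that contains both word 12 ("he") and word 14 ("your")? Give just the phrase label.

S

The smallest bracket enclosing both words is [S he recorded your distant actor], so the label is S.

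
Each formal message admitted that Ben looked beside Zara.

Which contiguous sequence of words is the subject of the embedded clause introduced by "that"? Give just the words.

The subject of the embedded clause introduced by "that" is the NP immediately before the verb "looked": "Ben".

Ben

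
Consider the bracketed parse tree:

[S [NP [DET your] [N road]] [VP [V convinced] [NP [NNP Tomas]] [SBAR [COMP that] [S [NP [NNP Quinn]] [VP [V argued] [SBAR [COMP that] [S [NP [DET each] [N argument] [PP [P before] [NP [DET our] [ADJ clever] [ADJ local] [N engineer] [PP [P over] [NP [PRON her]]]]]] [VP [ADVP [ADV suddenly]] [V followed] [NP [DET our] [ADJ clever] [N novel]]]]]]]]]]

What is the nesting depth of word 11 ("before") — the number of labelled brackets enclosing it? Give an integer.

The word sits inside P, which is inside PP, inside NP, inside S, inside SBAR, inside VP, inside S, inside SBAR, inside VP, inside S — 10 brackets in all.

10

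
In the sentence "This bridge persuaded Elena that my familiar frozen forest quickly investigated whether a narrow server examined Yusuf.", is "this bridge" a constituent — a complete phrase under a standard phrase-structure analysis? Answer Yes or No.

Yes

The sequence corresponds to a single NP node — the noun phrase "this bridge".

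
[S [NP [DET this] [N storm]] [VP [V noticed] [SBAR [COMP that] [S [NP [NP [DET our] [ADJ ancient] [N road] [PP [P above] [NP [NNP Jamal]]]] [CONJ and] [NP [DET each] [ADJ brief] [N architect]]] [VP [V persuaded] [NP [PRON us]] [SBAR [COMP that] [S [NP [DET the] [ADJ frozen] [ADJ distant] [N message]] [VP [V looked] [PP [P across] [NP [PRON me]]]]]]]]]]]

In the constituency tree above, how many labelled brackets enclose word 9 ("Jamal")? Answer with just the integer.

9

Counting open brackets not yet closed at "Jamal": [S [VP [SBAR [S [NP [NP [PP [NP [NNP = 9.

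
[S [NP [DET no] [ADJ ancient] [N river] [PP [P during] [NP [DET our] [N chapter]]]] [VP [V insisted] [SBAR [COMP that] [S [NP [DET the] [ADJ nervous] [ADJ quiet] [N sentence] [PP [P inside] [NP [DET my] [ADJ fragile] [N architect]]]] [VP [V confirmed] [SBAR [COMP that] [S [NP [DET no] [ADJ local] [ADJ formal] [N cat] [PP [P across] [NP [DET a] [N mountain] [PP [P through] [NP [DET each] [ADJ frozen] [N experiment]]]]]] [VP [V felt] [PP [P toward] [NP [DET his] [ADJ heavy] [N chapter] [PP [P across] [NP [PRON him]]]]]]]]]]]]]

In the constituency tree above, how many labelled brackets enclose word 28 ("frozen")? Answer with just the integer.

13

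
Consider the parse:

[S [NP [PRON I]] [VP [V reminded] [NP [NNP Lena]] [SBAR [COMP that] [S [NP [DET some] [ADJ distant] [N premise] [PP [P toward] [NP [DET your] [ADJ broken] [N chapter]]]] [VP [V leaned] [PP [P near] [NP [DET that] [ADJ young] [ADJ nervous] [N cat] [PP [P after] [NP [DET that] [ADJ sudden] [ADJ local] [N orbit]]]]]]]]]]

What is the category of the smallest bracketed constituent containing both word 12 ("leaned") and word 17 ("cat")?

The smallest bracket enclosing both words is [VP leaned near that young nervous cat after that sudden local orbit], so the label is VP.

VP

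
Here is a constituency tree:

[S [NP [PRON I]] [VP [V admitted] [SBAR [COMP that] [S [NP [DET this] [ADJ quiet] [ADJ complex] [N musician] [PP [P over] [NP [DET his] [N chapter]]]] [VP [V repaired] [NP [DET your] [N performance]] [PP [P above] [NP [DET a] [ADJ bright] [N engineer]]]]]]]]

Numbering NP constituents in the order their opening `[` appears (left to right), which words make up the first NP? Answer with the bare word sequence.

I

Opening `[NP` markers occur at word positions 1, 4, 9, 12, 15; the first of these opens the constituent [NP I].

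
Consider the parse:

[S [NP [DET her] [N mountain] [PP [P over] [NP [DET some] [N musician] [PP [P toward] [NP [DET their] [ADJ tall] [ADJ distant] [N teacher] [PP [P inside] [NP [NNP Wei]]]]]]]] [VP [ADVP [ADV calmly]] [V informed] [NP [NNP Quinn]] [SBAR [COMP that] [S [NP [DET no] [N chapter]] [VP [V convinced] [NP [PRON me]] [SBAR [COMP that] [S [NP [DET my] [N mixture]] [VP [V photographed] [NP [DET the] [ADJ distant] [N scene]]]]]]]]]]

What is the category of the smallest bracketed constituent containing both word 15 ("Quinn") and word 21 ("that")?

VP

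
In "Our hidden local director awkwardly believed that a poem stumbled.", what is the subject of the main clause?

our hidden local director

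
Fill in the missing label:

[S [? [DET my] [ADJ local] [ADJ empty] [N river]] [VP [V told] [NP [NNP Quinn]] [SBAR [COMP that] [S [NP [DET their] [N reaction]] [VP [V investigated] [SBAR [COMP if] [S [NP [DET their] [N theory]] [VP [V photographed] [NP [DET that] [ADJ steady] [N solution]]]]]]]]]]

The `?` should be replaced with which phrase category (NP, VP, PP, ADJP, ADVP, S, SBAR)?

NP

Looking at what the `?` directly dominates — DET 'my', ADJ 'local', ADJ 'empty', N 'river' — this is a noun phrase (NP).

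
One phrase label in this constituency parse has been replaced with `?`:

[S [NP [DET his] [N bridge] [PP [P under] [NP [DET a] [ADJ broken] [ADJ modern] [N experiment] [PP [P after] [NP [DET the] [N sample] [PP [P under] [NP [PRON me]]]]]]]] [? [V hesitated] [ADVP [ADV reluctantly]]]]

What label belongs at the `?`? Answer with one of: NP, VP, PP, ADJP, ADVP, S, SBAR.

VP

A constituent whose immediate children are V 'hesitated', ADVP is a verb phrase: VP.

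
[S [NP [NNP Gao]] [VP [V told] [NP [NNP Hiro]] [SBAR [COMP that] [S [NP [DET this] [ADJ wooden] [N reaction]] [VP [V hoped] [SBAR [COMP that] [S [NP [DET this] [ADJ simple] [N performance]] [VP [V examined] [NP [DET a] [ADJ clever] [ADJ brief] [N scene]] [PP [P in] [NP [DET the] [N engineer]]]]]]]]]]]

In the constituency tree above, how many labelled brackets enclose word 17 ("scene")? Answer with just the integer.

Path from the root down to the word: S → VP → SBAR → S → VP → SBAR → S → VP → NP → N. That is 10 enclosing brackets.

10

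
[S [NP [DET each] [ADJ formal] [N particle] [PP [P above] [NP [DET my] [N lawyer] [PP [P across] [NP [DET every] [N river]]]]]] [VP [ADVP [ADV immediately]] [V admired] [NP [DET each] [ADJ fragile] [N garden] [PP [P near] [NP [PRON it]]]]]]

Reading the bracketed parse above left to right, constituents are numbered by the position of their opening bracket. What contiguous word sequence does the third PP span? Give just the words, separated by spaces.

In left-to-right order the PP constituents are "above my lawyer across every river"; "across every river"; "near it". Number 3 is "near it".

near it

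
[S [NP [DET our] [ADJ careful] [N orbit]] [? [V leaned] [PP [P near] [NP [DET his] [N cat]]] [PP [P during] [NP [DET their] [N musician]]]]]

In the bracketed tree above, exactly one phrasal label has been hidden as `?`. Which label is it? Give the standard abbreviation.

Looking at what the `?` directly dominates — V 'leaned', PP, PP — this is a verb phrase (VP).

VP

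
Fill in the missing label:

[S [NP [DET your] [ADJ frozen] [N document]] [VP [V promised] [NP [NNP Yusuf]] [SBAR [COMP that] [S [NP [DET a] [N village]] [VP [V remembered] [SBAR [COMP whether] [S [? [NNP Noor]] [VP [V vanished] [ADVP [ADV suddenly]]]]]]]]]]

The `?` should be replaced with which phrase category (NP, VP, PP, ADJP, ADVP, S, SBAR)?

NP

Looking at what the `?` directly dominates — NNP 'Noor' — this is a noun phrase (NP).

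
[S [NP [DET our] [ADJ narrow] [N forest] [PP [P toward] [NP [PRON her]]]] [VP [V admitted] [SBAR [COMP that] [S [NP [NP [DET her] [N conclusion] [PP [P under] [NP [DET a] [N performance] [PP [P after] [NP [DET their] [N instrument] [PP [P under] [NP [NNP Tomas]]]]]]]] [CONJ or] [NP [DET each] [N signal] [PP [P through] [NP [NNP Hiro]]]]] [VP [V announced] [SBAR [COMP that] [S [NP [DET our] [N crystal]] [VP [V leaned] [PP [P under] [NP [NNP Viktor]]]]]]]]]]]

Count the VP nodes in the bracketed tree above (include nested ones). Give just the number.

3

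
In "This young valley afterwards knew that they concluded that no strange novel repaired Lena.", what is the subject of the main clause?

this young valley

The subject of the main clause is the NP immediately before the verb "knew": "this young valley".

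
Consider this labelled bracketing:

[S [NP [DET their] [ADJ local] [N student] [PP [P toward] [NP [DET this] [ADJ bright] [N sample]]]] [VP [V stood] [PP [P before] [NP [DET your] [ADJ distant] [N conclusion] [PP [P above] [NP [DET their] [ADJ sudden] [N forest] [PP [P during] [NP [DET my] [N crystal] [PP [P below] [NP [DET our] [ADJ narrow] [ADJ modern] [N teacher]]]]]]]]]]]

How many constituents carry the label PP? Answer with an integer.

5

The PP constituents are: [PP toward this bright sample]; [PP before your distant conclusion above their sudden forest during my crystal below our narrow modern teacher]; [PP above their sudden forest during my crystal below our narrow modern teacher]; [PP during my crystal below our narrow modern teacher]; [PP below our narrow modern teacher]. Total: 5.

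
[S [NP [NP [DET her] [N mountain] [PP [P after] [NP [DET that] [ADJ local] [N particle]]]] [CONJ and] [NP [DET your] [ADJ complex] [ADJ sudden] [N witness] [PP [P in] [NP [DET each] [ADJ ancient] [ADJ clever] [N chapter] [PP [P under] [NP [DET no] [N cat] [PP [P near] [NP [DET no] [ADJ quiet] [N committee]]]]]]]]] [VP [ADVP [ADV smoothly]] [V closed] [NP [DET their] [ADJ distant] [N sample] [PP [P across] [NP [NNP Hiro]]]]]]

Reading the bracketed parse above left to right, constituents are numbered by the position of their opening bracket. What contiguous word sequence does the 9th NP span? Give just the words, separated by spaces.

Hiro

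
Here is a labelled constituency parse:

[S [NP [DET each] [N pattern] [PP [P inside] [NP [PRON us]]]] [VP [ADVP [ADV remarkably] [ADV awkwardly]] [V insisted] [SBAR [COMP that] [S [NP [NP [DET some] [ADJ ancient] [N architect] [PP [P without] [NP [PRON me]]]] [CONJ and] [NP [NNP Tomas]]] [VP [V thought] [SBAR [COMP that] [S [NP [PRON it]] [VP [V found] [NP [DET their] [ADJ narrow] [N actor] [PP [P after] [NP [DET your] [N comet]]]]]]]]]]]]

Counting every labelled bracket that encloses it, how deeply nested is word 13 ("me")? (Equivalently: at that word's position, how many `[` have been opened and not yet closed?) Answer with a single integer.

9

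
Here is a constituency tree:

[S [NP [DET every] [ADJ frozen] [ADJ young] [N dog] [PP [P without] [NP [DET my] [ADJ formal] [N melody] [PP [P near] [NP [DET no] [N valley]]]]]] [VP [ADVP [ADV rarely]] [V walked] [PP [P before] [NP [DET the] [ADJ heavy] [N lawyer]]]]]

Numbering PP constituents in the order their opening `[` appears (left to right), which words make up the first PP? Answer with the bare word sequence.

In left-to-right order the PP constituents are "without my formal melody near no valley"; "near no valley"; "before the heavy lawyer". Number 1 is "without my formal melody near no valley".

without my formal melody near no valley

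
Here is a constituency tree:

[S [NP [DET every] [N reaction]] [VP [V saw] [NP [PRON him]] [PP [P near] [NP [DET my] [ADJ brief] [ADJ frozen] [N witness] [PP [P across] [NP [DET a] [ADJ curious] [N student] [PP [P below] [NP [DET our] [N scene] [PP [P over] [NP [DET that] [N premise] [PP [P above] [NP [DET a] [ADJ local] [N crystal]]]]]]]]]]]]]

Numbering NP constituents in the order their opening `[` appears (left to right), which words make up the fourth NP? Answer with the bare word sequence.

a curious student below our scene over that premise above a local crystal

The NP opening brackets appear, in order, over: "every reaction"; "him"; "my brief frozen witness across a curious student below our scene over that premise above a local crystal"; "a curious student below our scene over that premise above a local crystal"; "our scene over that premise above a local crystal"; "that premise above a local crystal"; "a local crystal". The fourth one spans "a curious student below our scene over that premise above a local crystal".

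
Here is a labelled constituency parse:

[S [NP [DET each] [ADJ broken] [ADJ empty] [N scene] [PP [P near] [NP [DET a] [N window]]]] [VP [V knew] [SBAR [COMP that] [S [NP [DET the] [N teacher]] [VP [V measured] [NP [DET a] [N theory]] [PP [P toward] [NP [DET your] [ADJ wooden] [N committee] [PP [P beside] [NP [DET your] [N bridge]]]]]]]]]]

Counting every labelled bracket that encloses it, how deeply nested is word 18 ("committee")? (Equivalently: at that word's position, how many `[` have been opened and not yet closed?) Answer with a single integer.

8

The word sits inside N, which is inside NP, inside PP, inside VP, inside S, inside SBAR, inside VP, inside S — 8 brackets in all.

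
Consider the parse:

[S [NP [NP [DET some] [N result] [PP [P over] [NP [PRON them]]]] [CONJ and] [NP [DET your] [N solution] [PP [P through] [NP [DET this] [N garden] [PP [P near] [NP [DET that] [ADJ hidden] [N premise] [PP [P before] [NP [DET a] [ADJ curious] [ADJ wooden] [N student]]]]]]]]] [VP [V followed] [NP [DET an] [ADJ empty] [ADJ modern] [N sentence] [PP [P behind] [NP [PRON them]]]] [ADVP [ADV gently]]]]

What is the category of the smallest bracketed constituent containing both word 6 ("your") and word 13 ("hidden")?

Both words fall inside [NP your solution through this garden near that hidden premise before a curious wooden student] (words 6–19), and no smaller constituent contains them both. Label: NP.

NP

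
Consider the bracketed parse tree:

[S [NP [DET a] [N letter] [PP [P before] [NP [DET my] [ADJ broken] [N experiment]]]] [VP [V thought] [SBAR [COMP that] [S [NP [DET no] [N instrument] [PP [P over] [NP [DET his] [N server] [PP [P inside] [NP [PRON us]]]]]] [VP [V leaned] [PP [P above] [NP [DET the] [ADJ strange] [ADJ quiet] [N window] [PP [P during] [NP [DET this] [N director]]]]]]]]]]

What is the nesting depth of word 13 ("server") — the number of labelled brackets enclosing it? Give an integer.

8

The word sits inside N, which is inside NP, inside PP, inside NP, inside S, inside SBAR, inside VP, inside S — 8 brackets in all.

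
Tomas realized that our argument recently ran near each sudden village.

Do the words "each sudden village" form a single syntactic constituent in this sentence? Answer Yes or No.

The sequence corresponds to a single NP node — the noun phrase "each sudden village".

Yes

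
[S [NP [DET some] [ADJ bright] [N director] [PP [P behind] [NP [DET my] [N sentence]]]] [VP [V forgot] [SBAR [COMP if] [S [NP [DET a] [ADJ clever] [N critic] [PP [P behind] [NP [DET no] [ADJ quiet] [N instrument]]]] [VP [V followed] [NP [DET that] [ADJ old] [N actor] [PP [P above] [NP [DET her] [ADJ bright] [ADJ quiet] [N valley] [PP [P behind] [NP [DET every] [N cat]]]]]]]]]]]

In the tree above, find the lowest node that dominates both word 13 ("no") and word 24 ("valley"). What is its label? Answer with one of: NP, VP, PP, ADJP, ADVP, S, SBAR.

S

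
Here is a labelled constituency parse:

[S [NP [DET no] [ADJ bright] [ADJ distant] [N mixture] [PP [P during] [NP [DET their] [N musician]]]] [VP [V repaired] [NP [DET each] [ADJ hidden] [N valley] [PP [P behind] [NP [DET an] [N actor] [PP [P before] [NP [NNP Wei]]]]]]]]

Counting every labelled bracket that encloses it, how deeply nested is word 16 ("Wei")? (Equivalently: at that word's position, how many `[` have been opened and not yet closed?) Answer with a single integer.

8

The word sits inside NNP, which is inside NP, inside PP, inside NP, inside PP, inside NP, inside VP, inside S — 8 brackets in all.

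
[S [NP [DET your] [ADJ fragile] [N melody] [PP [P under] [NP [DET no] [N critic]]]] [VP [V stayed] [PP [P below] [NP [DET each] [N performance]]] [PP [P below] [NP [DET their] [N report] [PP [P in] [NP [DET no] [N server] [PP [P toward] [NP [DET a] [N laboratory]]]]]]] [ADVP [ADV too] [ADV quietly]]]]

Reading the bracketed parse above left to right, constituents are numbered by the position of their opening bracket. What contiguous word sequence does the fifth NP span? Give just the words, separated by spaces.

no server toward a laboratory

Opening `[NP` markers occur at word positions 1, 5, 9, 12, 15, 18; the fifth of these opens the constituent [NP no server toward a laboratory].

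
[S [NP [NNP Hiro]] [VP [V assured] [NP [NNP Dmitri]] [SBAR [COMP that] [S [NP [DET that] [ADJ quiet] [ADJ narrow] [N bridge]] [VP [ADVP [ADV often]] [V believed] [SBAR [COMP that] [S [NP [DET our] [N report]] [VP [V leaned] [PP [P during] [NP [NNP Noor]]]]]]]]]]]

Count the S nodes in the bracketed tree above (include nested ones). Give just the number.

3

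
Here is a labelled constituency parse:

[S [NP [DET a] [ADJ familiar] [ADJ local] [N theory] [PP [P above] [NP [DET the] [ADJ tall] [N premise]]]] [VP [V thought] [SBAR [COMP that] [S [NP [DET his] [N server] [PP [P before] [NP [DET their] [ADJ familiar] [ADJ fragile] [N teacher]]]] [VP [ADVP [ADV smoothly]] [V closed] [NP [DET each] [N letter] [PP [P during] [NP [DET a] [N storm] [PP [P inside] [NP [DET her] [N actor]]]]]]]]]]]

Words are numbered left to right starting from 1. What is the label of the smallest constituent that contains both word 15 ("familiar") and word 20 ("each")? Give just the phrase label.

Both words fall inside [S his server before their familiar fragile teacher smoothly closed each letter during a storm inside her actor] (words 11–27), and no smaller constituent contains them both. Label: S.

S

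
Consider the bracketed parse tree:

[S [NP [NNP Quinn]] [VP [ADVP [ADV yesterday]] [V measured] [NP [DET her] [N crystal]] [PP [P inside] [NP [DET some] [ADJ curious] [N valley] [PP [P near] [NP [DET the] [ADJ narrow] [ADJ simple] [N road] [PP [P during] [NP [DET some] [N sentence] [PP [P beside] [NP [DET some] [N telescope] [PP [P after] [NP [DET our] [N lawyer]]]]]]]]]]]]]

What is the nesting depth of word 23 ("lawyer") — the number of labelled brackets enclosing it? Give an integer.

Path from the root down to the word: S → VP → PP → NP → PP → NP → PP → NP → PP → NP → PP → NP → N. That is 13 enclosing brackets.

13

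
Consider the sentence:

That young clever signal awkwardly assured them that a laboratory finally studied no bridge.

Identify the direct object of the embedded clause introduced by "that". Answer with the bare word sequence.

no bridge

The verb of the embedded clause introduced by "that" is "studied"; its direct object is the NP "no bridge".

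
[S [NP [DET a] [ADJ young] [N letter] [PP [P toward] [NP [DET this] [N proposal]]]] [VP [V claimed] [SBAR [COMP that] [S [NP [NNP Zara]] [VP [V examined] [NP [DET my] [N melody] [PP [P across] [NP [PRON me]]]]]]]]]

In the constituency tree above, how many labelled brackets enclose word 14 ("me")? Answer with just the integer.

9

Path from the root down to the word: S → VP → SBAR → S → VP → NP → PP → NP → PRON. That is 9 enclosing brackets.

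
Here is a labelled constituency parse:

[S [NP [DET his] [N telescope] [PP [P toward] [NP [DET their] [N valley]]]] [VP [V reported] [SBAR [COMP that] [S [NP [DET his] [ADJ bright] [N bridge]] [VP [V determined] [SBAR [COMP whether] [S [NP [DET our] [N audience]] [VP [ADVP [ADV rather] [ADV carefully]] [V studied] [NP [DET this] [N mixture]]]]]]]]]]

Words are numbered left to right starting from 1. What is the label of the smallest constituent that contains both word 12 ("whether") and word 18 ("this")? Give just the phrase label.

SBAR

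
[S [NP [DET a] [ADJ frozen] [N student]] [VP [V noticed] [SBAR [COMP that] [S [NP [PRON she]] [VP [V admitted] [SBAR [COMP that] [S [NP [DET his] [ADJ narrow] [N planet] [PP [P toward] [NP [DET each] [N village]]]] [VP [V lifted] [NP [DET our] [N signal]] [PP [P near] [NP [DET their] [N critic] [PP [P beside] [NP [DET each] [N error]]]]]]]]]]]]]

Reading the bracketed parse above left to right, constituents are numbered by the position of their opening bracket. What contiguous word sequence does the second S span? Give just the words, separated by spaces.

she admitted that his narrow planet toward each village lifted our signal near their critic beside each error

The S opening brackets appear, in order, over: "a frozen student noticed that she admitted that his narrow planet toward each village lifted our signal near their critic beside each error"; "she admitted that his narrow planet toward each village lifted our signal near their critic beside each error"; "his narrow planet toward each village lifted our signal near their critic beside each error". The second one spans "she admitted that his narrow planet toward each village lifted our signal near their critic beside each error".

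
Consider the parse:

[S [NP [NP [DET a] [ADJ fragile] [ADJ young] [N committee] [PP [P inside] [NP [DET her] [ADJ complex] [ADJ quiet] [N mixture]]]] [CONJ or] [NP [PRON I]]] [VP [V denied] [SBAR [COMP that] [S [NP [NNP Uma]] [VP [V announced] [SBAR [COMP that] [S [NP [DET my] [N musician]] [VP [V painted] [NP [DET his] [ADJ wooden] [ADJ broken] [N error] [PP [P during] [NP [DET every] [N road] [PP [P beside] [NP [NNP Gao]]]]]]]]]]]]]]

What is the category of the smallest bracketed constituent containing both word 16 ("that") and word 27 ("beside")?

SBAR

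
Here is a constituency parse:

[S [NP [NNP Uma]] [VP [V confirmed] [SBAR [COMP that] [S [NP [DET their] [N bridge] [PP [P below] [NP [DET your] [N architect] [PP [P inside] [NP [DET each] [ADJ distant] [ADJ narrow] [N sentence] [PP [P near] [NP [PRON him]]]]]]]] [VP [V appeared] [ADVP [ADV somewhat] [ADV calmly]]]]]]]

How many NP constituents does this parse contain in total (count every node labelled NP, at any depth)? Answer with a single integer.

The NP constituents are: [NP Uma]; [NP their bridge below your architect inside each distant narrow sentence near him]; [NP your architect inside each distant narrow sentence near him]; [NP each distant narrow sentence near him]; [NP him]. Total: 5.

5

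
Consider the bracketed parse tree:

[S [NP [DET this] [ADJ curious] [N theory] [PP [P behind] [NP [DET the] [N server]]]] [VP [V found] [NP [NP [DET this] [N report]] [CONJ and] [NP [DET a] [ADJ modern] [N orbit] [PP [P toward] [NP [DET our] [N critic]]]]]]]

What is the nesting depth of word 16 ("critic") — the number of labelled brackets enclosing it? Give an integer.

7

Counting open brackets not yet closed at "critic": [S [VP [NP [NP [PP [NP [N = 7.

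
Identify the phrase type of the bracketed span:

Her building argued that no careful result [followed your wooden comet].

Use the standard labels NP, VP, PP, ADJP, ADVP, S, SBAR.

VP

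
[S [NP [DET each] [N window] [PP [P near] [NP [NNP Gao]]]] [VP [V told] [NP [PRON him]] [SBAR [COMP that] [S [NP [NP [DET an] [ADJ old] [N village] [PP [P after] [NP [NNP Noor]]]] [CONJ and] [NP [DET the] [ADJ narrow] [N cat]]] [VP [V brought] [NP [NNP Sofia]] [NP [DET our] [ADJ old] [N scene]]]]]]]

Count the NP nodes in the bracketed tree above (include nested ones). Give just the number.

The NP constituents are: [NP each window near Gao]; [NP Gao]; [NP him]; [NP an old village after Noor and the narrow cat]; [NP an old village after Noor]; [NP Noor] …. Total: 9.

9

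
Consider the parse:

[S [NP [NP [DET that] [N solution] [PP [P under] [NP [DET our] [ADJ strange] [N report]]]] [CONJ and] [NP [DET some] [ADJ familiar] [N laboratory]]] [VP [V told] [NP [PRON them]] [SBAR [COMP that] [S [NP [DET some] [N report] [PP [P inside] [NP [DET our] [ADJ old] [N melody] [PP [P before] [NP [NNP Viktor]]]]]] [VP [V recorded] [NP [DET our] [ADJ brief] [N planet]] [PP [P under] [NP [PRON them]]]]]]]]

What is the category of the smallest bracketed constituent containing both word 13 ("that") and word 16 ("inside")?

SBAR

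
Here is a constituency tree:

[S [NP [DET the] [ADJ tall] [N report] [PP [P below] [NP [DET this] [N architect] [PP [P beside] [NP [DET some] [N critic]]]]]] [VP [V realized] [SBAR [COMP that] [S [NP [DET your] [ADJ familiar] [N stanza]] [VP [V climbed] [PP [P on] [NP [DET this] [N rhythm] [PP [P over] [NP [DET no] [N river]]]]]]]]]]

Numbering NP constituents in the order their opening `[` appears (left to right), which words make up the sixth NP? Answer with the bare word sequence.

Opening `[NP` markers occur at word positions 1, 5, 8, 12, 17, 20; the sixth of these opens the constituent [NP no river].

no river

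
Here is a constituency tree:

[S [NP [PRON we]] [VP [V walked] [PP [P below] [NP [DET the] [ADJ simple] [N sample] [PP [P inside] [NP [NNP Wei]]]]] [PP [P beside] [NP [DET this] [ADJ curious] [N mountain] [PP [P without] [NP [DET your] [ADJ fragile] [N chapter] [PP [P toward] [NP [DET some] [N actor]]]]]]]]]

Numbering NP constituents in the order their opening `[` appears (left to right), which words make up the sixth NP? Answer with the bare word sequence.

some actor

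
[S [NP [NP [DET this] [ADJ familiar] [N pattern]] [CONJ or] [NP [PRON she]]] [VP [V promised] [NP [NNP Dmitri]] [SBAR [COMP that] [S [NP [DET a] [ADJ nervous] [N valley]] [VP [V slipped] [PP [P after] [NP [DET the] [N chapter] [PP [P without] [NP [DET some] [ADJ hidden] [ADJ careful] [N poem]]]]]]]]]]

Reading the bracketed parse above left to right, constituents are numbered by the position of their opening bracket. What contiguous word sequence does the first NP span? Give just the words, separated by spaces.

this familiar pattern or she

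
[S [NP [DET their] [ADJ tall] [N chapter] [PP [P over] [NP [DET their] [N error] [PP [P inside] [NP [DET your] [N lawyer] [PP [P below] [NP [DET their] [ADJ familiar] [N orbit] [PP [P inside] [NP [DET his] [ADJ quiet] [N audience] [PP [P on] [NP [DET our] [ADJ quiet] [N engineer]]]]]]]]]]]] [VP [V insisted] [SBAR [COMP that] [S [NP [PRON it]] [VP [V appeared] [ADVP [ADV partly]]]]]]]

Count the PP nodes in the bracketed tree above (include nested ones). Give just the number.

Listing each PP by its span: [PP over their error inside your lawyer below their familiar orbit inside his quiet audience on our quiet engineer]; [PP inside your lawyer below their familiar orbit inside his quiet audience on our quiet engineer]; [PP below their familiar orbit inside his quiet audience on our quiet engineer]; [PP inside his quiet audience on our quiet engineer]; [PP on our quiet engineer] — that makes 5.

5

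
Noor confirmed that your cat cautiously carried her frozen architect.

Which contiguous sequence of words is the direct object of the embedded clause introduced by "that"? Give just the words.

The verb of the embedded clause introduced by "that" is "carried"; its direct object is the NP "her frozen architect".

her frozen architect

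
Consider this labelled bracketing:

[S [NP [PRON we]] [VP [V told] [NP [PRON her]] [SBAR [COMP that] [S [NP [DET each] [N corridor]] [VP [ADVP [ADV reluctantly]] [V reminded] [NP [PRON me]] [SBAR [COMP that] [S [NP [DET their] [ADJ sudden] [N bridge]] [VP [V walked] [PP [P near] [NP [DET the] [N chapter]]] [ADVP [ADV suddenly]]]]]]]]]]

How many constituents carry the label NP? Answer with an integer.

Listing each NP by its span: [NP we]; [NP her]; [NP each corridor]; [NP me]; [NP their sudden bridge]; [NP the chapter] — that makes 6.

6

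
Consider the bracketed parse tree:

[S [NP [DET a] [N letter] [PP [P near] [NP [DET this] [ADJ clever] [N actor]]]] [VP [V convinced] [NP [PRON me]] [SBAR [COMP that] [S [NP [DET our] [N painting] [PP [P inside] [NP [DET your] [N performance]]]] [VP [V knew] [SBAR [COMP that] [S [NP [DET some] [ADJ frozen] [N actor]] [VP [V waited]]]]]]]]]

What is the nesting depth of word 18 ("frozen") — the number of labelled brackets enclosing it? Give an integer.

9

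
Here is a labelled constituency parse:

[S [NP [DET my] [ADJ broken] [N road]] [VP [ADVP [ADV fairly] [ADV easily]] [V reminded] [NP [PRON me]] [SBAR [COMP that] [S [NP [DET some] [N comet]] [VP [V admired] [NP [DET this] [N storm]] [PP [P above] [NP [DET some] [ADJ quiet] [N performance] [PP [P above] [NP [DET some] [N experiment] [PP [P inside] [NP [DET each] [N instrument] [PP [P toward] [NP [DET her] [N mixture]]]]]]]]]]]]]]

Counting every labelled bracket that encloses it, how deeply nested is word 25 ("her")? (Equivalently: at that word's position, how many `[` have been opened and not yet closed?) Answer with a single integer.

14

Counting open brackets not yet closed at "her": [S [VP [SBAR [S [VP [PP [NP [PP [NP [PP [NP [PP [NP [DET = 14.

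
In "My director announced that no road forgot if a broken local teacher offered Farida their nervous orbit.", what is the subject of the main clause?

my director

In the main clause the verb is "announced"; the NP preceding it, "my director", is the subject.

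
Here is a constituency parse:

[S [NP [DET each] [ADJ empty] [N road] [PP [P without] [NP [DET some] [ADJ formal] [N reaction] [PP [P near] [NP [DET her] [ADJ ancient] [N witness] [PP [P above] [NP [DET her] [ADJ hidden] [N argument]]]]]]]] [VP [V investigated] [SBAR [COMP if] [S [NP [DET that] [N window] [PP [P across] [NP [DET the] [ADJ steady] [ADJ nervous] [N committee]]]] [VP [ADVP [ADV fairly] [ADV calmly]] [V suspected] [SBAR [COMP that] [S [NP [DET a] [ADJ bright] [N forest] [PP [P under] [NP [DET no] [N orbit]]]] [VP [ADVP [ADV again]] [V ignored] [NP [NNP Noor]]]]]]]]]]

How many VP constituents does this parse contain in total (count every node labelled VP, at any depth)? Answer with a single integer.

3

Listing each VP by its span: [VP investigated if that window across the steady nervous committee fairly calmly suspected that a bright forest under no orbit again ignored Noor]; [VP fairly calmly suspected that a bright forest under no orbit again ignored Noor]; [VP again ignored Noor] — that makes 3.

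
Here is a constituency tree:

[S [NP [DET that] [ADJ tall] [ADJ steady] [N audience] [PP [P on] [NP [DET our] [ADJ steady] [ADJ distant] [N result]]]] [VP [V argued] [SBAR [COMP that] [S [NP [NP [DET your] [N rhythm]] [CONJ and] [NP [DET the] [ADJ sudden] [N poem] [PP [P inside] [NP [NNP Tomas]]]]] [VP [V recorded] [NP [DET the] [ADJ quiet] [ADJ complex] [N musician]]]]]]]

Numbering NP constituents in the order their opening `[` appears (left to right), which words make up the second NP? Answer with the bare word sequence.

In left-to-right order the NP constituents are "that tall steady audience on our steady distant result"; "our steady distant result"; "your rhythm and the sudden poem inside Tomas"; "your rhythm"; "the sudden poem inside Tomas"; "Tomas"; "the quiet complex musician". Number 2 is "our steady distant result".

our steady distant result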